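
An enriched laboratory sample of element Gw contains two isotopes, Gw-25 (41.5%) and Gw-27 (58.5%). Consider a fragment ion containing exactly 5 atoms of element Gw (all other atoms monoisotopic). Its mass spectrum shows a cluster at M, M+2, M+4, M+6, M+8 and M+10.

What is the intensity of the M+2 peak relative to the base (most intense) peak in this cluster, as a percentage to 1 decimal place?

Term probabilities: M 0.0123, M+2 0.0868, M+4 0.2446, M+6 0.3448, M+8 0.2430, M+10 0.0685. Base peak = M+6.
P(M+6) = C(5,3) × 0.415^2 × 0.585^3 = 10 × 0.172225 × 0.20020162 = 0.344797 (base)
P(M+2) = C(5,1) × 0.415^4 × 0.585^1 = 5 × 0.02966145 × 0.5850 = 0.086760
Relative intensity = 0.086760 / 0.344797 × 100 = 25.2

25.2%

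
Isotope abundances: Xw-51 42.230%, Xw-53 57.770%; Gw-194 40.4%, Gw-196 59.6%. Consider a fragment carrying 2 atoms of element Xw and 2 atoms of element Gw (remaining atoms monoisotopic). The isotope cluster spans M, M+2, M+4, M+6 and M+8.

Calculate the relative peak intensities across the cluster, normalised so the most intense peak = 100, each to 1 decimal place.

8.3 : 46.9 : 100.0 : 94.7 : 33.6

Element Xw pattern (n=2): 0.17833729 : 0.48792542 : 0.33373729
Element Gw pattern (n=2): 0.163216 : 0.481568 : 0.355216
Convolve the two distributions (both contribute in 2-u steps):
  M: 0.17833729×0.163216 = 0.029107
  M+2: 0.17833729×0.481568 + 0.48792542×0.163216 = 0.165519
  M+4: 0.17833729×0.355216 + 0.48792542×0.481568 + 0.33373729×0.163216 = 0.352789
  M+6: 0.48792542×0.355216 + 0.33373729×0.481568 = 0.334036
  M+8: 0.33373729×0.355216 = 0.118549
Scale to base peak (0.352789) = 100: 8.3 : 46.9 : 100.0 : 94.7 : 33.6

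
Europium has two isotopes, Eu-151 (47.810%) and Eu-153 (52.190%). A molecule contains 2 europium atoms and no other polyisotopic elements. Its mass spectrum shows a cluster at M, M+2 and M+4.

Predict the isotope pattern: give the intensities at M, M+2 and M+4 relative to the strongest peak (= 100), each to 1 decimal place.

45.8 : 100.0 : 54.6

The 2 Eu atoms are independent, so intensities follow the terms of (0.47810 + 0.52190)^2.
P(M) = 0.47810^2 = 0.228580
P(M+2) = 2 × 0.47810^1 × 0.52190^1 = 0.499041
P(M+4) = 0.52190^2 = 0.272380
The M+2 peak is largest (0.499041); scaling to 100 gives 45.8 : 100.0 : 54.6.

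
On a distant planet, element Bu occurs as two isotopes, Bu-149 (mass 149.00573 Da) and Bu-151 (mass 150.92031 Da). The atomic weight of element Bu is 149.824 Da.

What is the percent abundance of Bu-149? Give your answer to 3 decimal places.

Writing the weighted mean with unknown fraction x of Bu-149:
149.00573·x + 150.92031·(1 − x) = 149.824
(149.00573 − 150.92031)·x = 149.824 − 150.92031
x = -1.09631 / -1.91458 = 0.57261 → 57.261% Bu-149, 42.739% Bu-151.

57.261%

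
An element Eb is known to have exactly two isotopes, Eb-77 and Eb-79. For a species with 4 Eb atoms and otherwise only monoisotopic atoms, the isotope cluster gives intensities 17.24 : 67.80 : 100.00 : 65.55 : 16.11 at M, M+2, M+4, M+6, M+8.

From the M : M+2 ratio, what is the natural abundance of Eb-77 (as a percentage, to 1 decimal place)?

50.4%

Let p = fractional abundance of Eb-77. I(M+2)/I(M) = [C(4,1)·p^3·(1−p)] / p^4 = 4·(1−p)/p = 67.80/17.24 = 3.9327
(1−p)/p = 3.9327/4 = 0.9832  ⇒  p = 1/(1 + 0.9832) = 0.5042
Eb-77: 50.4%, Eb-79: 49.6%.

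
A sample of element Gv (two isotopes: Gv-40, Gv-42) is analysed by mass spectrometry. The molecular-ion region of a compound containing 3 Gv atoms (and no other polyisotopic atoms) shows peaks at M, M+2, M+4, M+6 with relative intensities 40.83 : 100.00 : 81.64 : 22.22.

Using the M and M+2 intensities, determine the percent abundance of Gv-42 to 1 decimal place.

Write p for the Gv-40 fraction. I(M+2)/I(M) = [C(3,1)·p^2·(1−p)] / p^3 = 3·(1−p)/p = 100.00/40.83 = 2.4492
(1−p)/p = 2.4492/3 = 0.8164  ⇒  p = 1/(1 + 0.8164) = 0.5505
Gv-40: 55.1%, Gv-42: 44.9%.

44.9%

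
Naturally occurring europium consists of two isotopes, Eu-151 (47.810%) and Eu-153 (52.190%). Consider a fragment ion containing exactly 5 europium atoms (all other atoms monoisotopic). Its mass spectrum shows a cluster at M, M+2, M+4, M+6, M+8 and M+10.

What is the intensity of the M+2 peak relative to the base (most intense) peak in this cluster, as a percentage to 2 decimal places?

41.96%

Term probabilities: M 0.0250, M+2 0.1363, M+4 0.2977, M+6 0.3249, M+8 0.1774, M+10 0.0387. Base peak = M+6.
P(M+6) = C(5,3) × 0.47810^2 × 0.52190^3 = 10 × 0.22857961 × 0.14215492 = 0.324937 (base)
P(M+2) = C(5,1) × 0.47810^4 × 0.52190^1 = 5 × 0.05224864 × 0.5219 = 0.136343
Relative intensity = 0.136343 / 0.324937 × 100 = 41.96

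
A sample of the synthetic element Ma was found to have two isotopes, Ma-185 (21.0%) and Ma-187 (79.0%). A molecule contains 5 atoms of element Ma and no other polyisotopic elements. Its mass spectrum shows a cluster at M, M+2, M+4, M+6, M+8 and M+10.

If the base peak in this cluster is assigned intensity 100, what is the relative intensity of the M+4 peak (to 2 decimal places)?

(0.210 + 0.790)^5 gives M 0.0004, M+2 0.0077, M+4 0.0578, M+6 0.2174, M+8 0.4090, M+10 0.3077; the largest is M+8.
P(M+8) = C(5,4) × 0.210^1 × 0.790^4 = 5 × 0.2100 × 0.38950081 = 0.408976 (base)
P(M+4) = C(5,2) × 0.210^3 × 0.790^2 = 10 × 0.009261 × 0.6241 = 0.057798
Relative intensity = 0.057798 / 0.408976 × 100 = 14.13

14.13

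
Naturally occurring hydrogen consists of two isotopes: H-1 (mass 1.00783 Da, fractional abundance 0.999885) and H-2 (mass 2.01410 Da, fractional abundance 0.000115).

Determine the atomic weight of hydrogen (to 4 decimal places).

1.0079 Da

Ar = Σ fᵢ·mᵢ = 0.999885 × 1.00783 + 0.000115 × 2.01410
= 1.007714 + 0.000232 = 1.007946 Da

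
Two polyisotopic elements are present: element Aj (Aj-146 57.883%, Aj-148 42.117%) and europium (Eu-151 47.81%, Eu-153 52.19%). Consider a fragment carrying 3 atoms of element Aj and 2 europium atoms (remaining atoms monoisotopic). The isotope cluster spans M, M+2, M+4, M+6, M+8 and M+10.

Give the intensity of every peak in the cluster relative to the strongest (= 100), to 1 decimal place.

Element Aj pattern (n=3): 0.19393362 : 0.42333166 : 0.30802584 : 0.07470889
Europium pattern (n=2): 0.22857961 : 0.49904078 : 0.27237961
Convolve the two distributions (both contribute in 2-u steps):
  M: 0.19393362×0.22857961 = 0.044329
  M+2: 0.19393362×0.49904078 + 0.42333166×0.22857961 = 0.193546
  M+4: 0.19393362×0.27237961 + 0.42333166×0.49904078 + 0.30802584×0.22857961 = 0.334492
  M+6: 0.42333166×0.27237961 + 0.30802584×0.49904078 + 0.07470889×0.22857961 = 0.286101
  M+8: 0.30802584×0.27237961 + 0.07470889×0.49904078 = 0.121183
  M+10: 0.07470889×0.27237961 = 0.020349
Scale to base peak (0.334492) = 100: 13.3 : 57.9 : 100.0 : 85.5 : 36.2 : 6.1

13.3 : 57.9 : 100.0 : 85.5 : 36.2 : 6.1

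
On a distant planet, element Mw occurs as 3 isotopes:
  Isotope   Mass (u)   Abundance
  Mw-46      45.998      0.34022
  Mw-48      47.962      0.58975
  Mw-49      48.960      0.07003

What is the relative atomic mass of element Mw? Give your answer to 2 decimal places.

Ar = Σ fᵢ·mᵢ = 0.34022 × 45.998 + 0.58975 × 47.962 + 0.07003 × 48.960
= 15.6494 + 28.2856 + 3.4287 = 47.3637 u

47.36 u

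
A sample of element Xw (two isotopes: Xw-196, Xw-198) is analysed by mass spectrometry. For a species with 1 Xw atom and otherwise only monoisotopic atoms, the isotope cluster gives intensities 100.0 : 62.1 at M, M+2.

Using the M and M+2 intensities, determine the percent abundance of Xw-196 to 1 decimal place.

61.7%

If p is the fraction of Xw that is Xw-196, then I(M+2)/I(M) = [C(1,1)·p^0·(1−p)] / p^1 = 1·(1−p)/p = 62.1/100.0 = 0.6210
(1−p)/p = 0.6210/1 = 0.6210  ⇒  p = 1/(1 + 0.6210) = 0.6169
Xw-196: 61.7%, Xw-198: 38.3%.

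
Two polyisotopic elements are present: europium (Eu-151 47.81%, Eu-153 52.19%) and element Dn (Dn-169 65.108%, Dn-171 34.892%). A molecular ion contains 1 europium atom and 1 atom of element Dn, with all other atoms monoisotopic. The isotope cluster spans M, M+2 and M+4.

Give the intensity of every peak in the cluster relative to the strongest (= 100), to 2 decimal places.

Europium pattern (n=1): 0.4781 : 0.5219
Element Dn pattern (n=1): 0.65108 : 0.34892
Convolve the two distributions (both contribute in 2-u steps):
  M: 0.4781×0.65108 = 0.311281
  M+2: 0.4781×0.34892 + 0.5219×0.65108 = 0.506617
  M+4: 0.5219×0.34892 = 0.182101
Scale to base peak (0.506617) = 100: 61.44 : 100.00 : 35.94

61.44 : 100.00 : 35.94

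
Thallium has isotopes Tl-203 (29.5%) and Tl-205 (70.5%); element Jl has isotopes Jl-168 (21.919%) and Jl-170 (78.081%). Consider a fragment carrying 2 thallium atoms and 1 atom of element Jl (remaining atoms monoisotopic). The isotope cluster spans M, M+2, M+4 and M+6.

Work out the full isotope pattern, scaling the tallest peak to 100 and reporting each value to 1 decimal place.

4.4 : 36.7 : 100.0 : 89.5

Thallium pattern (n=2): 0.087025 : 0.41595 : 0.497025
Element Jl pattern (n=1): 0.21919 : 0.78081
Convolve the two distributions (both contribute in 2-u steps):
  M: 0.087025×0.21919 = 0.019075
  M+2: 0.087025×0.78081 + 0.41595×0.21919 = 0.159122
  M+4: 0.41595×0.78081 + 0.497025×0.21919 = 0.433721
  M+6: 0.497025×0.78081 = 0.388082
Scale to base peak (0.433721) = 100: 4.4 : 36.7 : 100.0 : 89.5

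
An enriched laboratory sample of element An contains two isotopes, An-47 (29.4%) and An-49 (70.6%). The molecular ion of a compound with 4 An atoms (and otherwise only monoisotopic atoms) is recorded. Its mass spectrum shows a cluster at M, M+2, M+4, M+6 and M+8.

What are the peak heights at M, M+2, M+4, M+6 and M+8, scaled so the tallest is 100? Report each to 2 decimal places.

Each An atom is independently An-47 (p = 0.294) or An-49 (q = 0.706); the cluster is the binomial expansion (p + q)^4.
P(M) = 0.294^4 = 0.007471
P(M+2) = 4 × 0.294^3 × 0.706^1 = 0.071764
P(M+4) = 6 × 0.294^2 × 0.706^2 = 0.258497
P(M+6) = 4 × 0.294^1 × 0.706^3 = 0.413829
P(M+8) = 0.706^4 = 0.248438
The M+6 peak is largest (0.413829); scaling to 100 gives 1.81 : 17.34 : 62.46 : 100.00 : 60.03.

1.81 : 17.34 : 62.46 : 100.00 : 60.03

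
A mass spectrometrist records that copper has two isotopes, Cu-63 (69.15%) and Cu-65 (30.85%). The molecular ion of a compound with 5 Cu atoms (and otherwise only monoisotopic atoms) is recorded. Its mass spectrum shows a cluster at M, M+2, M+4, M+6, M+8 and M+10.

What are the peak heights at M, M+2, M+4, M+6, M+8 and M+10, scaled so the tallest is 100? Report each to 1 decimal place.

44.8 : 100.0 : 89.2 : 39.8 : 8.9 : 0.8

The 5 Cu atoms are independent, so intensities follow the terms of (0.6915 + 0.3085)^5.
P(M) = 0.6915^5 = 0.158111
P(M+2) = 5 × 0.6915^4 × 0.3085^1 = 0.352691
P(M+4) = 10 × 0.6915^3 × 0.3085^2 = 0.314693
P(M+6) = 10 × 0.6915^2 × 0.3085^3 = 0.140394
P(M+8) = 5 × 0.6915^1 × 0.3085^4 = 0.031317
P(M+10) = 0.3085^5 = 0.002794
The M+2 peak is largest (0.352691); scaling to 100 gives 44.8 : 100.0 : 89.2 : 39.8 : 8.9 : 0.8.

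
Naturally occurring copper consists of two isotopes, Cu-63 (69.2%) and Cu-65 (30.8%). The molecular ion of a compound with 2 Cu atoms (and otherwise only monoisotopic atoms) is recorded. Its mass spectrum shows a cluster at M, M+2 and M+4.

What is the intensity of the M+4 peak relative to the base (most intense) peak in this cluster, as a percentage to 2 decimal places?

Binomial terms of (0.692 + 0.308)^2: M 0.4789, M+2 0.4263, M+4 0.0949 → M is the base peak.
P(M) = C(2,0) × 0.692^2 × 0.308^0 = 1 × 0.478864 × 1.0000 = 0.478864 (base)
P(M+4) = C(2,2) × 0.692^0 × 0.308^2 = 1 × 1.0000 × 0.094864 = 0.094864
Relative intensity = 0.094864 / 0.478864 × 100 = 19.81

19.81%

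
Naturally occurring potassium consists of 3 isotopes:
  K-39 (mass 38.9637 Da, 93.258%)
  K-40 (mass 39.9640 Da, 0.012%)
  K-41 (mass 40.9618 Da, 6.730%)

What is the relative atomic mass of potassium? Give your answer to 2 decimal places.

39.10 Da

Ar = Σ fᵢ·mᵢ = 0.93258 × 38.9637 + 0.00012 × 39.9640 + 0.06730 × 40.9618
= 36.33677 + 0.00480 + 2.75673 = 39.09830 Da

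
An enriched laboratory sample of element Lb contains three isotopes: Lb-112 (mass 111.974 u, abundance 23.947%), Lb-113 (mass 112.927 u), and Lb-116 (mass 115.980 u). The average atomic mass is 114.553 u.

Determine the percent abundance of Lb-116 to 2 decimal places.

Let x and y be the fractions of Lb-113 and Lb-116. Then x + y = 1 − 0.23947 = 0.76053 and 112.927x + 115.980y = 114.553 − 0.23947×111.974 = 87.73858622.
Substituting: 112.927x + 115.980(0.76053 − x) = 87.73858622
(112.927 − 115.980)x = -0.46768318  ⇒  x = 0.15319, y = 0.60734
Lb-113: 15.32%, Lb-116: 60.73%.

60.73%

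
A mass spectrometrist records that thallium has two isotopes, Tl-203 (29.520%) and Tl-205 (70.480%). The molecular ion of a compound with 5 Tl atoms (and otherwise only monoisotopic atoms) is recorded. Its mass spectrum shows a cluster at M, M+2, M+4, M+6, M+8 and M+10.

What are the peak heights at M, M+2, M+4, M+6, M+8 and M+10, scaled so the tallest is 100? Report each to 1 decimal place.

0.6 : 7.3 : 35.1 : 83.8 : 100.0 : 47.8

Expanding (0.29520 + 0.70480)^5:
P(M) = 0.29520^5 = 0.002242
P(M+2) = 5 × 0.29520^4 × 0.70480^1 = 0.026761
P(M+4) = 10 × 0.29520^3 × 0.70480^2 = 0.127785
P(M+6) = 10 × 0.29520^2 × 0.70480^3 = 0.305092
P(M+8) = 5 × 0.29520^1 × 0.70480^4 = 0.364208
P(M+10) = 0.70480^5 = 0.173912
The M+8 peak is largest (0.364208); scaling to 100 gives 0.6 : 7.3 : 35.1 : 83.8 : 100.0 : 47.8.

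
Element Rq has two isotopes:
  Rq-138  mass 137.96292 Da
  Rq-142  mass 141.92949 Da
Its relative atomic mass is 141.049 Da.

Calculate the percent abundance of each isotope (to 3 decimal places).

Let x be the fractional abundance of Rq-138; then Rq-142 has abundance 1 − x.
137.96292·x + 141.92949·(1 − x) = 141.049
(137.96292 − 141.92949)·x = 141.049 − 141.92949
x = -0.88049 / -3.96657 = 0.22198 → 22.198% Rq-138, 77.802% Rq-142.

Rq-138: 22.198%, Rq-142: 77.802%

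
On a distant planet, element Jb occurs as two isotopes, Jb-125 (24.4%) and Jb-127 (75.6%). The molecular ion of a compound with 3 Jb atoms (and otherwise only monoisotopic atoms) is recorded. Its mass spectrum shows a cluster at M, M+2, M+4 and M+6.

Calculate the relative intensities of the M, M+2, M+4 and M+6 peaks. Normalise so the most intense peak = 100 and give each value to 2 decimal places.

3.36 : 31.25 : 96.83 : 100.00

Expanding (0.244 + 0.756)^3:
P(M) = 0.244^3 = 0.014527
P(M+2) = 3 × 0.244^2 × 0.756^1 = 0.135028
P(M+4) = 3 × 0.244^1 × 0.756^2 = 0.418364
P(M+6) = 0.756^3 = 0.432081
The M+6 peak is largest (0.432081); scaling to 100 gives 3.36 : 31.25 : 96.83 : 100.00.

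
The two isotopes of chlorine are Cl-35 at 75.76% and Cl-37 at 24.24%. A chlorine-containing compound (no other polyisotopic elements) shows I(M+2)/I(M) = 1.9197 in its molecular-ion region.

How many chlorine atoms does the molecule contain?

6

For n independent Cl atoms, I(M+2)/I(M) = n · (abundance Cl-37) / (abundance Cl-35) = n · 0.2424/0.7576.
n = 1.9197 × 0.7576/0.2424 = 6.00 ≈ 6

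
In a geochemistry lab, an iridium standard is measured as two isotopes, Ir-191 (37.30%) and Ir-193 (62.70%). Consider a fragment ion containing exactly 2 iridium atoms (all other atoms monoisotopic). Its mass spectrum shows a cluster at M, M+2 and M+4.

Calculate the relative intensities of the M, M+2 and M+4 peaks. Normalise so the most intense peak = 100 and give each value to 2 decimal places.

29.74 : 100.00 : 84.05

Each Ir atom is independently Ir-191 (p = 0.3730) or Ir-193 (q = 0.6270); the cluster is the binomial expansion (p + q)^2.
P(M) = 0.3730^2 = 0.139129
P(M+2) = 2 × 0.3730^1 × 0.6270^1 = 0.467742
P(M+4) = 0.6270^2 = 0.393129
The M+2 peak is largest (0.467742); scaling to 100 gives 29.74 : 100.00 : 84.05.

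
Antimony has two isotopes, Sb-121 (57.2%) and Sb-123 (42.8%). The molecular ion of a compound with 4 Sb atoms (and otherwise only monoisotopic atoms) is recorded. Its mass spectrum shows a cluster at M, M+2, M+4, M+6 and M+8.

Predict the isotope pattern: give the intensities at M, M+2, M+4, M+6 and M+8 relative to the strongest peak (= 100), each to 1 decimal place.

29.8 : 89.1 : 100.0 : 49.9 : 9.3

The 4 Sb atoms are independent, so intensities follow the terms of (0.572 + 0.428)^4.
P(M) = 0.572^4 = 0.107049
P(M+2) = 4 × 0.572^3 × 0.428^1 = 0.320400
P(M+4) = 6 × 0.572^2 × 0.428^2 = 0.359609
P(M+6) = 4 × 0.572^1 × 0.428^3 = 0.179385
P(M+8) = 0.428^4 = 0.033556
The M+4 peak is largest (0.359609); scaling to 100 gives 29.8 : 89.1 : 100.0 : 49.9 : 9.3.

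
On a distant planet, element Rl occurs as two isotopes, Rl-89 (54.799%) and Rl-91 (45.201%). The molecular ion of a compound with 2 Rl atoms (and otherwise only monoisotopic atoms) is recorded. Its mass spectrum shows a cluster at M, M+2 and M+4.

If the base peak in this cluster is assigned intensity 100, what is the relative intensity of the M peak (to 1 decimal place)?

60.6

Term probabilities: M 0.3003, M+2 0.4954, M+4 0.2043. Base peak = M+2.
P(M+2) = C(2,1) × 0.54799^1 × 0.45201^1 = 2 × 0.54799 × 0.45201 = 0.495394 (base)
P(M) = C(2,0) × 0.54799^2 × 0.45201^0 = 1 × 0.30029304 × 1.0000 = 0.300293
Relative intensity = 0.300293 / 0.495394 × 100 = 60.6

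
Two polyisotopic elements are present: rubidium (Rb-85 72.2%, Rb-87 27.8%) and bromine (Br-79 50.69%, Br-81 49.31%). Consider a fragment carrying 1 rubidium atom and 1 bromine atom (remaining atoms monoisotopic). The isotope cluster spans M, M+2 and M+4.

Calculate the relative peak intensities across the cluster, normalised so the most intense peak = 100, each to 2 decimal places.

Rubidium pattern (n=1): 0.7220 : 0.2780
Bromine pattern (n=1): 0.5069 : 0.4931
Convolve the two distributions (both contribute in 2-u steps):
  M: 0.7220×0.5069 = 0.365982
  M+2: 0.7220×0.4931 + 0.2780×0.5069 = 0.496936
  M+4: 0.2780×0.4931 = 0.137082
Scale to base peak (0.496936) = 100: 73.65 : 100.00 : 27.59

73.65 : 100.00 : 27.59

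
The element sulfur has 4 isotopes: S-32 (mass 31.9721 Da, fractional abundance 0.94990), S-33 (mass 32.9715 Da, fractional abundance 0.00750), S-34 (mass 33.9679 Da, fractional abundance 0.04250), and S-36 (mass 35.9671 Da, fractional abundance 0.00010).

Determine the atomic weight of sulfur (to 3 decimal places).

32.065 Da

Ar = Σ fᵢ·mᵢ = 0.94990 × 31.9721 + 0.00750 × 32.9715 + 0.04250 × 33.9679 + 0.00010 × 35.9671
= 30.37030 + 0.24729 + 1.44364 + 0.00360 = 32.06483 Da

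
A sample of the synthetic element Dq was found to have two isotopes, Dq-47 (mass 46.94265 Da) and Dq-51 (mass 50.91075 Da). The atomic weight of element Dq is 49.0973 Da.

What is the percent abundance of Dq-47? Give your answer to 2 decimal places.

Let x be the fractional abundance of Dq-47; then Dq-51 has abundance 1 − x.
46.94265·x + 50.91075·(1 − x) = 49.0973
(46.94265 − 50.91075)·x = 49.0973 − 50.91075
x = -1.81345 / -3.96810 = 0.45701 → 45.70% Dq-47, 54.30% Dq-51.

45.70%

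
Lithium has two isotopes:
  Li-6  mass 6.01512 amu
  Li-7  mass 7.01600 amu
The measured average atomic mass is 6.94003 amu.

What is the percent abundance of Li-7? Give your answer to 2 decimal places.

Let x be the fractional abundance of Li-6; then Li-7 has abundance 1 − x.
6.01512·x + 7.01600·(1 − x) = 6.94003
(6.01512 − 7.01600)·x = 6.94003 − 7.01600
x = -0.07597 / -1.00088 = 0.07590 → 7.59% Li-6, 92.41% Li-7.

92.41%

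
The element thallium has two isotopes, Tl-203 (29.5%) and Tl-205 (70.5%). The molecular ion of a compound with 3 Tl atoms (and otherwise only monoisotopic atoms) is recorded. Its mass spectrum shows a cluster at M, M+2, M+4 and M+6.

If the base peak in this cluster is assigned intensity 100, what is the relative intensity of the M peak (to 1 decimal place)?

5.8

Binomial terms of (0.295 + 0.705)^3: M 0.0257, M+2 0.1841, M+4 0.4399, M+6 0.3504 → M+4 is the base peak.
P(M+4) = C(3,2) × 0.295^1 × 0.705^2 = 3 × 0.2950 × 0.497025 = 0.439867 (base)
P(M) = C(3,0) × 0.295^3 × 0.705^0 = 1 × 0.02567237 × 1.0000 = 0.025672
Relative intensity = 0.025672 / 0.439867 × 100 = 5.8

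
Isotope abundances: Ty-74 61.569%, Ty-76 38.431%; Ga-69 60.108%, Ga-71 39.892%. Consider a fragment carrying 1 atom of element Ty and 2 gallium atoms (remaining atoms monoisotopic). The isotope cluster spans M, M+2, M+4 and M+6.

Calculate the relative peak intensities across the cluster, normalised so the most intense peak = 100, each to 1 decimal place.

Element Ty pattern (n=1): 0.61569 : 0.38431
Gallium pattern (n=2): 0.36129717 : 0.47956567 : 0.15913717
Convolve the two distributions (both contribute in 2-u steps):
  M: 0.61569×0.36129717 = 0.222447
  M+2: 0.61569×0.47956567 + 0.38431×0.36129717 = 0.434114
  M+4: 0.61569×0.15913717 + 0.38431×0.47956567 = 0.282281
  M+6: 0.38431×0.15913717 = 0.061158
Scale to base peak (0.434114) = 100: 51.2 : 100.0 : 65.0 : 14.1

51.2 : 100.0 : 65.0 : 14.1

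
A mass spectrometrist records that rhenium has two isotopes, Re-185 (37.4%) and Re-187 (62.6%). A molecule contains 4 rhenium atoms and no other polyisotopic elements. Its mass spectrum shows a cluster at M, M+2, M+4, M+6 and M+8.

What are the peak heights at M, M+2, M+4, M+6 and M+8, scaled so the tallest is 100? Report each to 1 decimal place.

5.3 : 35.7 : 89.6 : 100.0 : 41.8

The 4 Re atoms are independent, so intensities follow the terms of (0.374 + 0.626)^4.
P(M) = 0.374^4 = 0.019565
P(M+2) = 4 × 0.374^3 × 0.626^1 = 0.130993
P(M+4) = 6 × 0.374^2 × 0.626^2 = 0.328884
P(M+6) = 4 × 0.374^1 × 0.626^3 = 0.366990
P(M+8) = 0.626^4 = 0.153567
The M+6 peak is largest (0.366990); scaling to 100 gives 5.3 : 35.7 : 89.6 : 100.0 : 41.8.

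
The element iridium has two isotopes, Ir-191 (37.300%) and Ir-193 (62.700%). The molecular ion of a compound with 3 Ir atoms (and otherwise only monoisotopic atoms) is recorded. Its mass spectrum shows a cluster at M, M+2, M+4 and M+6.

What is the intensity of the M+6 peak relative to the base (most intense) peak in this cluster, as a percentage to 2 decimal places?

Binomial terms of (0.37300 + 0.62700)^3: M 0.0519, M+2 0.2617, M+4 0.4399, M+6 0.2465 → M+4 is the base peak.
P(M+4) = C(3,2) × 0.37300^1 × 0.62700^2 = 3 × 0.3730 × 0.393129 = 0.439911 (base)
P(M+6) = C(3,3) × 0.37300^0 × 0.62700^3 = 1 × 1.0000 × 0.24649188 = 0.246492
Relative intensity = 0.246492 / 0.439911 × 100 = 56.03

56.03%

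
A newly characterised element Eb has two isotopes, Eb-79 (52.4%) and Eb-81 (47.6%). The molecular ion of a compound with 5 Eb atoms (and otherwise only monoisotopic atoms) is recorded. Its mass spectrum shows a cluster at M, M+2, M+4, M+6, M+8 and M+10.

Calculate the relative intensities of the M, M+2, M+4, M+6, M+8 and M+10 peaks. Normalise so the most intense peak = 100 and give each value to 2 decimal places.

12.12 : 55.04 : 100.00 : 90.84 : 41.26 : 7.50

Expanding (0.524 + 0.476)^5:
P(M) = 0.524^5 = 0.039505
P(M+2) = 5 × 0.524^4 × 0.476^1 = 0.179433
P(M+4) = 10 × 0.524^3 × 0.476^2 = 0.325993
P(M+6) = 10 × 0.524^2 × 0.476^3 = 0.296131
P(M+8) = 5 × 0.524^1 × 0.476^4 = 0.134502
P(M+10) = 0.476^5 = 0.024436
The M+4 peak is largest (0.325993); scaling to 100 gives 12.12 : 55.04 : 100.00 : 90.84 : 41.26 : 7.50.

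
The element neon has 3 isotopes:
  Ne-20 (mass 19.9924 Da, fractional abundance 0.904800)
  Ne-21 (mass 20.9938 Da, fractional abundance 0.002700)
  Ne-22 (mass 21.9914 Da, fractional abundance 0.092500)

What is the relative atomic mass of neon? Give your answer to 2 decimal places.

20.18 Da

Ar = Σ fᵢ·mᵢ = 0.904800 × 19.9924 + 0.002700 × 20.9938 + 0.092500 × 21.9914
= 18.08912 + 0.05668 + 2.03420 = 20.18000 Da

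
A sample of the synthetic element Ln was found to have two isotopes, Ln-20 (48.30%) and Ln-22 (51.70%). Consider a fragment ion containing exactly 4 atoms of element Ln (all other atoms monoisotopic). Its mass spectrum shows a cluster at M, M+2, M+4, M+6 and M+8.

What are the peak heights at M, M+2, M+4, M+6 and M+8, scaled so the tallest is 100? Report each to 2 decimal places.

14.55 : 62.28 : 100.00 : 71.36 : 19.10

Expanding (0.4830 + 0.5170)^4:
P(M) = 0.4830^4 = 0.054424
P(M+2) = 4 × 0.4830^3 × 0.5170^1 = 0.233019
P(M+4) = 6 × 0.4830^2 × 0.5170^2 = 0.374134
P(M+6) = 4 × 0.4830^1 × 0.5170^3 = 0.266980
P(M+8) = 0.5170^4 = 0.071443
The M+4 peak is largest (0.374134); scaling to 100 gives 14.55 : 62.28 : 100.00 : 71.36 : 19.10.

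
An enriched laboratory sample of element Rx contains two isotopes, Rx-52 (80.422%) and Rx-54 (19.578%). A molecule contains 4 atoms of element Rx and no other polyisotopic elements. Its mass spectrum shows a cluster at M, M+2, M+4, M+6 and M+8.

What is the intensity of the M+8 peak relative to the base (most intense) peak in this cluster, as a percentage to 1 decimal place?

(0.80422 + 0.19578)^4 gives M 0.4183, M+2 0.4073, M+4 0.1487, M+6 0.0241, M+8 0.0015; the largest is M.
P(M) = C(4,0) × 0.80422^4 × 0.19578^0 = 1 × 0.41831119 × 1.0000 = 0.418311 (base)
P(M+8) = C(4,4) × 0.80422^0 × 0.19578^4 = 1 × 1.0000 × 0.00146917 = 0.001469
Relative intensity = 0.001469 / 0.418311 × 100 = 0.4

0.4%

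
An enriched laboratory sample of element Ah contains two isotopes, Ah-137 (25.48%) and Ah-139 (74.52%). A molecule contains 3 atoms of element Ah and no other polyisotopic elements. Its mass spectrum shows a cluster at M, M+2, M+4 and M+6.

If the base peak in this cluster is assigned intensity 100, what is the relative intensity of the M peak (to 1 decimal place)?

(0.2548 + 0.7452)^3 gives M 0.0165, M+2 0.1451, M+4 0.4245, M+6 0.4138; the largest is M+4.
P(M+4) = C(3,2) × 0.2548^1 × 0.7452^2 = 3 × 0.2548 × 0.55532304 = 0.424489 (base)
P(M) = C(3,0) × 0.2548^3 × 0.7452^0 = 1 × 0.01654239 × 1.0000 = 0.016542
Relative intensity = 0.016542 / 0.424489 × 100 = 3.9

3.9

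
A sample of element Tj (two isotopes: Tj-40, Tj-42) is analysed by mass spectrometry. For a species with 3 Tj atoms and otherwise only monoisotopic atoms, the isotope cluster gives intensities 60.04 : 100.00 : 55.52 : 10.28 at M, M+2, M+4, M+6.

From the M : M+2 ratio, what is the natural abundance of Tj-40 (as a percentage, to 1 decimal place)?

If p is the fraction of Tj that is Tj-40, then I(M+2)/I(M) = [C(3,1)·p^2·(1−p)] / p^3 = 3·(1−p)/p = 100.00/60.04 = 1.6656
(1−p)/p = 1.6656/3 = 0.5552  ⇒  p = 1/(1 + 0.5552) = 0.6430
Tj-40: 64.3%, Tj-42: 35.7%.

64.3%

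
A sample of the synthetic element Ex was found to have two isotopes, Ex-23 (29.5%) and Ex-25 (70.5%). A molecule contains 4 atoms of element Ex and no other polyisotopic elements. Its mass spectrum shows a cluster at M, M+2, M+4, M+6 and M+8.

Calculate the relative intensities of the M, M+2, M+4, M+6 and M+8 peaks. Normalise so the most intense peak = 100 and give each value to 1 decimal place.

1.8 : 17.5 : 62.8 : 100.0 : 59.7

Each Ex atom is independently Ex-23 (p = 0.295) or Ex-25 (q = 0.705); the cluster is the binomial expansion (p + q)^4.
P(M) = 0.295^4 = 0.007573
P(M+2) = 4 × 0.295^3 × 0.705^1 = 0.072396
P(M+4) = 6 × 0.295^2 × 0.705^2 = 0.259522
P(M+6) = 4 × 0.295^1 × 0.705^3 = 0.413475
P(M+8) = 0.705^4 = 0.247034
The M+6 peak is largest (0.413475); scaling to 100 gives 1.8 : 17.5 : 62.8 : 100.0 : 59.7.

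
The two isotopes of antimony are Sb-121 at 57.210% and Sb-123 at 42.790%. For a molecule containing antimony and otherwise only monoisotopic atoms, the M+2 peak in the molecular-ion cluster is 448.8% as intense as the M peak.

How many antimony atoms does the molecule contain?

6

For n independent Sb atoms, I(M+2)/I(M) = n · (abundance Sb-123) / (abundance Sb-121) = n · 0.42790/0.57210.
n = 4.488 × 0.57210/0.42790 = 6.00 ≈ 6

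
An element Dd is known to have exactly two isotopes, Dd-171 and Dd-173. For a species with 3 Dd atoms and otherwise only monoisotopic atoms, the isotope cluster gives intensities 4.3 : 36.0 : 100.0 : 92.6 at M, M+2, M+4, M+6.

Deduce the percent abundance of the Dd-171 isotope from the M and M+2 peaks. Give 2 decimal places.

Let p = fractional abundance of Dd-171. I(M+2)/I(M) = [C(3,1)·p^2·(1−p)] / p^3 = 3·(1−p)/p = 36.0/4.3 = 8.3721
(1−p)/p = 8.3721/3 = 2.7907  ⇒  p = 1/(1 + 2.7907) = 0.2638
Dd-171: 26.38%, Dd-173: 73.62%.

26.38%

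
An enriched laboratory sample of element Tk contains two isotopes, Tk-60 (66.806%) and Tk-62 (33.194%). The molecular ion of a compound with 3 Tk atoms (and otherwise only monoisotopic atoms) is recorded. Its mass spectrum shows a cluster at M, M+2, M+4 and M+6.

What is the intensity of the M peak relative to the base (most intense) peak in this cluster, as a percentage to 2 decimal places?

Term probabilities: M 0.2982, M+2 0.4444, M+4 0.2208, M+6 0.0366. Base peak = M+2.
P(M+2) = C(3,1) × 0.66806^2 × 0.33194^1 = 3 × 0.44630416 × 0.33194 = 0.444439 (base)
P(M) = C(3,0) × 0.66806^3 × 0.33194^0 = 1 × 0.29815796 × 1.0000 = 0.298158
Relative intensity = 0.298158 / 0.444439 × 100 = 67.09

67.09%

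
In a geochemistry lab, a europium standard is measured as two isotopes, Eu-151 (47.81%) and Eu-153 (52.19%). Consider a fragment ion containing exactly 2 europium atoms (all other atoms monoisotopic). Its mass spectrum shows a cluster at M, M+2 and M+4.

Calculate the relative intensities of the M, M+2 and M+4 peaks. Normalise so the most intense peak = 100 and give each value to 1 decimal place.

45.8 : 100.0 : 54.6

The 2 Eu atoms are independent, so intensities follow the terms of (0.4781 + 0.5219)^2.
P(M) = 0.4781^2 = 0.228580
P(M+2) = 2 × 0.4781^1 × 0.5219^1 = 0.499041
P(M+4) = 0.5219^2 = 0.272380
The M+2 peak is largest (0.499041); scaling to 100 gives 45.8 : 100.0 : 54.6.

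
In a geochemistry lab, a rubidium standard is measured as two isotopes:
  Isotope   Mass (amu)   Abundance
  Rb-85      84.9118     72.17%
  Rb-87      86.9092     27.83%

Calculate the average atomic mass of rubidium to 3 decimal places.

Average mass = Σ (abundance × isotope mass) = 0.7217 × 84.9118 + 0.2783 × 86.9092
= 61.28085 + 24.18683 = 85.46768 amu

85.468 amu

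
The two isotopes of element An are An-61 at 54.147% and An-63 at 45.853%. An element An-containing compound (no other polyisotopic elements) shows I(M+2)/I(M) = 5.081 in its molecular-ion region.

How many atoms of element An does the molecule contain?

For n independent An atoms, I(M+2)/I(M) = n · (abundance An-63) / (abundance An-61) = n · 0.45853/0.54147.
n = 5.081 × 0.54147/0.45853 = 6.00 ≈ 6

6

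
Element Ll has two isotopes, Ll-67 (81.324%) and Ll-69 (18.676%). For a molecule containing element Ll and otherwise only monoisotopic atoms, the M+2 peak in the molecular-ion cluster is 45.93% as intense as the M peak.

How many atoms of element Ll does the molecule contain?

With n Ll atoms, P(M+2)/P(M) = C(n,1)·p^(n−1)q / p^n = n·q/p = n · 0.18676/0.81324.
n = 0.4593 × 0.81324/0.18676 = 2.00 ≈ 2

2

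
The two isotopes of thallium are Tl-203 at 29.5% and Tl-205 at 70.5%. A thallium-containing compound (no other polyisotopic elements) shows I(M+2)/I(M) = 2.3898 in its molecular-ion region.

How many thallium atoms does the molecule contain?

1

The M+2/M ratio from n Tl atoms is n · q/p = n · 0.705/0.295.
n = 2.3898 × 0.295/0.705 = 1.00 ≈ 1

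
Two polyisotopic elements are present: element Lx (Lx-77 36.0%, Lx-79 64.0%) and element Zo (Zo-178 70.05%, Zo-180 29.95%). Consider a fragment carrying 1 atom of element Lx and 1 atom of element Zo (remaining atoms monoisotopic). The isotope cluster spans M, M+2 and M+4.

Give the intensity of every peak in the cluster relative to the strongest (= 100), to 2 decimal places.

45.34 : 100.00 : 34.47

Element Lx pattern (n=1): 0.3600 : 0.6400
Element Zo pattern (n=1): 0.7005 : 0.2995
Convolve the two distributions (both contribute in 2-u steps):
  M: 0.3600×0.7005 = 0.252180
  M+2: 0.3600×0.2995 + 0.6400×0.7005 = 0.556140
  M+4: 0.6400×0.2995 = 0.191680
Scale to base peak (0.556140) = 100: 45.34 : 100.00 : 34.47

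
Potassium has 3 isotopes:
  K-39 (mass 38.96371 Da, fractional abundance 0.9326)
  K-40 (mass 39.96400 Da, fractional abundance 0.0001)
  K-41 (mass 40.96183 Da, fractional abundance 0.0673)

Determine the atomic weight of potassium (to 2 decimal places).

39.10 Da

Ar = Σ fᵢ·mᵢ = 0.9326 × 38.96371 + 0.0001 × 39.96400 + 0.0673 × 40.96183
= 36.337556 + 0.003996 + 2.756731 = 39.098283 Da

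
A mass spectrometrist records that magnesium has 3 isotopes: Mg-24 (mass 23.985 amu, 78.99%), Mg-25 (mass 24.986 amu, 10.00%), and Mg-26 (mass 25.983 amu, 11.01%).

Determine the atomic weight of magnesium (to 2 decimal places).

The abundance-weighted mean is 0.7899 × 23.985 + 0.1000 × 24.986 + 0.1101 × 25.983
= 18.9458 + 2.4986 + 2.8607 = 24.3051 amu

24.31 amu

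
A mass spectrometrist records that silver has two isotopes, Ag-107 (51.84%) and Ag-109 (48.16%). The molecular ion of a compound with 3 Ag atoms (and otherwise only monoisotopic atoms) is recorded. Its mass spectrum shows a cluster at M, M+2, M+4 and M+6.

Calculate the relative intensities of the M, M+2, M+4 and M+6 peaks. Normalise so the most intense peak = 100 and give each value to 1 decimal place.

35.9 : 100.0 : 92.9 : 28.8

Each Ag atom is independently Ag-107 (p = 0.5184) or Ag-109 (q = 0.4816); the cluster is the binomial expansion (p + q)^3.
P(M) = 0.5184^3 = 0.139314
P(M+2) = 3 × 0.5184^2 × 0.4816^1 = 0.388273
P(M+4) = 3 × 0.5184^1 × 0.4816^2 = 0.360711
P(M+6) = 0.4816^3 = 0.111702
The M+2 peak is largest (0.388273); scaling to 100 gives 35.9 : 100.0 : 92.9 : 28.8.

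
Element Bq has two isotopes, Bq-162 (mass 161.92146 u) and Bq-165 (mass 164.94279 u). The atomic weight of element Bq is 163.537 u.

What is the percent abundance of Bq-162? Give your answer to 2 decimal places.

Let x be the fractional abundance of Bq-162; then Bq-165 has abundance 1 − x.
161.92146·x + 164.94279·(1 − x) = 163.537
(161.92146 − 164.94279)·x = 163.537 − 164.94279
x = -1.40579 / -3.02133 = 0.46529 → 46.53% Bq-162, 53.47% Bq-165.

46.53%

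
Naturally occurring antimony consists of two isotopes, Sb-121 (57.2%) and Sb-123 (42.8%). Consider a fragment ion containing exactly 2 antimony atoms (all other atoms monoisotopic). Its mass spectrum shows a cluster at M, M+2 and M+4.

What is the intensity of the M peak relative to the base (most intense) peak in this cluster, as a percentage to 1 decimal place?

66.8%

Binomial terms of (0.572 + 0.428)^2: M 0.3272, M+2 0.4896, M+4 0.1832 → M+2 is the base peak.
P(M+2) = C(2,1) × 0.572^1 × 0.428^1 = 2 × 0.5720 × 0.4280 = 0.489632 (base)
P(M) = C(2,0) × 0.572^2 × 0.428^0 = 1 × 0.327184 × 1.0000 = 0.327184
Relative intensity = 0.327184 / 0.489632 × 100 = 66.8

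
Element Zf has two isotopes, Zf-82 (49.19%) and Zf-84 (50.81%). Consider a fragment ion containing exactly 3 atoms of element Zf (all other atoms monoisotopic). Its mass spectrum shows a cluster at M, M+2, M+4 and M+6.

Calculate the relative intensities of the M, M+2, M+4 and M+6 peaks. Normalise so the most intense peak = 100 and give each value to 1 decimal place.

The 3 Zf atoms are independent, so intensities follow the terms of (0.4919 + 0.5081)^3.
P(M) = 0.4919^3 = 0.119023
P(M+2) = 3 × 0.4919^2 × 0.5081^1 = 0.368828
P(M+4) = 3 × 0.4919^1 × 0.5081^2 = 0.380975
P(M+6) = 0.5081^3 = 0.131174
The M+4 peak is largest (0.380975); scaling to 100 gives 31.2 : 96.8 : 100.0 : 34.4.

31.2 : 96.8 : 100.0 : 34.4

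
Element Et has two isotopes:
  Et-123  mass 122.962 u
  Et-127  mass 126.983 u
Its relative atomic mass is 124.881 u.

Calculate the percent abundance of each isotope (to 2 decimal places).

Et-123: 52.28%, Et-127: 47.72%

With x = fraction of Et-123 (so Et-127 is 1 − x):
122.962·x + 126.983·(1 − x) = 124.881
(122.962 − 126.983)·x = 124.881 − 126.983
x = -2.102 / -4.021 = 0.52276 → 52.28% Et-123, 47.72% Et-127.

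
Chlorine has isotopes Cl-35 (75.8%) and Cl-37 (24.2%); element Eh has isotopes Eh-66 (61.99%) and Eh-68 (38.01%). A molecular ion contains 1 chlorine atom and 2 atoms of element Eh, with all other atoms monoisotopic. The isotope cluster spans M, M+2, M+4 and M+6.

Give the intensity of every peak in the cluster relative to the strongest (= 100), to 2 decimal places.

Chlorine pattern (n=1): 0.7580 : 0.2420
Element Eh pattern (n=2): 0.38427601 : 0.47124798 : 0.14447601
Convolve the two distributions (both contribute in 2-u steps):
  M: 0.7580×0.38427601 = 0.291281
  M+2: 0.7580×0.47124798 + 0.2420×0.38427601 = 0.450201
  M+4: 0.7580×0.14447601 + 0.2420×0.47124798 = 0.223555
  M+6: 0.2420×0.14447601 = 0.034963
Scale to base peak (0.450201) = 100: 64.70 : 100.00 : 49.66 : 7.77

64.70 : 100.00 : 49.66 : 7.77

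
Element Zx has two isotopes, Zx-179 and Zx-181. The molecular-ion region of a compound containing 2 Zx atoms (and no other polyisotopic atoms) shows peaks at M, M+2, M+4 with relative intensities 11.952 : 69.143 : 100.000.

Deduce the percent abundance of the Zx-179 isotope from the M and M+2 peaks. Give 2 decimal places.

If p is the fraction of Zx that is Zx-179, then I(M+2)/I(M) = [C(2,1)·p^1·(1−p)] / p^2 = 2·(1−p)/p = 69.143/11.952 = 5.7851
(1−p)/p = 5.7851/2 = 2.8925  ⇒  p = 1/(1 + 2.8925) = 0.2569
Zx-179: 25.69%, Zx-181: 74.31%.

25.69%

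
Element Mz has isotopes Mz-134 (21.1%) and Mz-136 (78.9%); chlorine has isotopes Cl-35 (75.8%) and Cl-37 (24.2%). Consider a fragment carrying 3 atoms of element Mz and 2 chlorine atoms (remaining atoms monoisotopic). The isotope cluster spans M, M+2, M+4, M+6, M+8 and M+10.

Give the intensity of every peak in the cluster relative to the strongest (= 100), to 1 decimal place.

Element Mz pattern (n=3): 0.00939393 : 0.10538121 : 0.39405579 : 0.49116907
Chlorine pattern (n=2): 0.574564 : 0.366872 : 0.058564
Convolve the two distributions (both contribute in 2-u steps):
  M: 0.00939393×0.574564 = 0.005397
  M+2: 0.00939393×0.366872 + 0.10538121×0.574564 = 0.063995
  M+4: 0.00939393×0.058564 + 0.10538121×0.366872 + 0.39405579×0.574564 = 0.265622
  M+6: 0.10538121×0.058564 + 0.39405579×0.366872 + 0.49116907×0.574564 = 0.432948
  M+8: 0.39405579×0.058564 + 0.49116907×0.366872 = 0.203274
  M+10: 0.49116907×0.058564 = 0.028765
Scale to base peak (0.432948) = 100: 1.2 : 14.8 : 61.4 : 100.0 : 47.0 : 6.6

1.2 : 14.8 : 61.4 : 100.0 : 47.0 : 6.6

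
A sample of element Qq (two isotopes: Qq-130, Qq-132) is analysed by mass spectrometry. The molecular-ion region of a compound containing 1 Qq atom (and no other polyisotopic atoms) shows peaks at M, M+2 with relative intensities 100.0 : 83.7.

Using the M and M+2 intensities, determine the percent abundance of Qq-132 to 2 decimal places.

Let p = fractional abundance of Qq-130. I(M+2)/I(M) = [C(1,1)·p^0·(1−p)] / p^1 = 1·(1−p)/p = 83.7/100.0 = 0.8370
(1−p)/p = 0.8370/1 = 0.8370  ⇒  p = 1/(1 + 0.8370) = 0.5444
Qq-130: 54.44%, Qq-132: 45.56%.

45.56%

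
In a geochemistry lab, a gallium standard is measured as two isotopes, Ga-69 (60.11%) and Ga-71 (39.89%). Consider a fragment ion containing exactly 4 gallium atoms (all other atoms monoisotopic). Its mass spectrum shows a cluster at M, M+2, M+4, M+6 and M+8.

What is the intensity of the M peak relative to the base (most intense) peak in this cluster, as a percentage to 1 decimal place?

Binomial terms of (0.6011 + 0.3989)^4: M 0.1306, M+2 0.3465, M+4 0.3450, M+6 0.1526, M+8 0.0253 → M+2 is the base peak.
P(M+2) = C(4,1) × 0.6011^3 × 0.3989^1 = 4 × 0.21719018 × 0.3989 = 0.346549 (base)
P(M) = C(4,0) × 0.6011^4 × 0.3989^0 = 1 × 0.13055302 × 1.0000 = 0.130553
Relative intensity = 0.130553 / 0.346549 × 100 = 37.7

37.7%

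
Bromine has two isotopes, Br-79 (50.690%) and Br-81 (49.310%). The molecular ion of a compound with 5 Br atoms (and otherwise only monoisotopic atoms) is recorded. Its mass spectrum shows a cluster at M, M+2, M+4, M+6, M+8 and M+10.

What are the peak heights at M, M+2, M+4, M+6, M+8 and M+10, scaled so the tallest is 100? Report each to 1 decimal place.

10.6 : 51.4 : 100.0 : 97.3 : 47.3 : 9.2

The 5 Br atoms are independent, so intensities follow the terms of (0.50690 + 0.49310)^5.
P(M) = 0.50690^5 = 0.033467
P(M+2) = 5 × 0.50690^4 × 0.49310^1 = 0.162777
P(M+4) = 10 × 0.50690^3 × 0.49310^2 = 0.316692
P(M+6) = 10 × 0.50690^2 × 0.49310^3 = 0.308070
P(M+8) = 5 × 0.50690^1 × 0.49310^4 = 0.149842
P(M+10) = 0.49310^5 = 0.029152
The M+4 peak is largest (0.316692); scaling to 100 gives 10.6 : 51.4 : 100.0 : 97.3 : 47.3 : 9.2.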